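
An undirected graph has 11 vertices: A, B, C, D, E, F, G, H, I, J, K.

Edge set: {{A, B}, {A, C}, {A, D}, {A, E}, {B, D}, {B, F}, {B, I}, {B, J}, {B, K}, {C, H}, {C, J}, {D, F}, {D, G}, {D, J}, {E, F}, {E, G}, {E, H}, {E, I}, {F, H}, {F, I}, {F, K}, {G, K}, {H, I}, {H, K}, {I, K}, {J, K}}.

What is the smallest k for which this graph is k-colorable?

4

E, F, H, I are pairwise adjacent (a clique of size 4), so at least 4 colors are needed.
One proper 4-coloring: A=1, B=2, C=3, D=3, E=3, F=1, G=1, H=2, I=4, J=1, K=3. No two adjacent vertices share a color.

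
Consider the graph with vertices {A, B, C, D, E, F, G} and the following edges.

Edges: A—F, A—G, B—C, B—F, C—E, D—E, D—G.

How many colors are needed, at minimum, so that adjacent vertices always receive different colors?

3

The cycle A-F-B-C-E-D-G-A has odd length 7, so it cannot be 2-colored; at least 3 colors are needed.
3 colors suffice: color 1 → {C, F, G}; color 2 → {A, B, E}; color 3 → {D}. Each edge has distinct colors on its endpoints.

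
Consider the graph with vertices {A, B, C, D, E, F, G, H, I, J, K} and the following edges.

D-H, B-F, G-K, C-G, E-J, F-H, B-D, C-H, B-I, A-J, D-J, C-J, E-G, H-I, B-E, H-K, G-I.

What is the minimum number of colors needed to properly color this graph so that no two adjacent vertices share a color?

F and H are adjacent, so at least 2 colors are needed.
2 colors suffice: A=blue, B=red, C=blue, D=blue, E=blue, F=blue, G=red, H=red, I=blue, J=red, K=blue. Each edge has distinct colors on its endpoints.

2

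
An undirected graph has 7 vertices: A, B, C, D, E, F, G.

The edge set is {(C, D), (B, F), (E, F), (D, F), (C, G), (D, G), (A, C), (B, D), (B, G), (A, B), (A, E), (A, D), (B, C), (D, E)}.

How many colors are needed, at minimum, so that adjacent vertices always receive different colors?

B, C, D, G form a clique, so at least 4 colors are needed.
4 colors suffice: A=yellow, B=blue, C=green, D=red, E=blue, F=green, G=yellow. Every edge joins two different colors.

4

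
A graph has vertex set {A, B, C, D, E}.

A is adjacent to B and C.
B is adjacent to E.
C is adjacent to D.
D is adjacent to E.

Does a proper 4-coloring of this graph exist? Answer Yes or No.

The chromatic number is 3. The cycle D-E-B-A-C-D has odd length 5, so it cannot be 2-colored; at least 3 colors are needed.
3 colors suffice: A=2, B=1, C=1, D=3, E=2.
Since 4 ≥ 3, a proper 4-coloring certainly exists.

Yes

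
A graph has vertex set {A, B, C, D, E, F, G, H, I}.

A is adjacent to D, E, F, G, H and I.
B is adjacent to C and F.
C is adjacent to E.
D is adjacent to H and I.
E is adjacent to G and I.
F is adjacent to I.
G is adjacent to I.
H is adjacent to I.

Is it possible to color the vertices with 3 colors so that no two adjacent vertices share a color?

A, E, G, I form a clique, so at least 4 colors are needed.
So 3 colors are not enough.

No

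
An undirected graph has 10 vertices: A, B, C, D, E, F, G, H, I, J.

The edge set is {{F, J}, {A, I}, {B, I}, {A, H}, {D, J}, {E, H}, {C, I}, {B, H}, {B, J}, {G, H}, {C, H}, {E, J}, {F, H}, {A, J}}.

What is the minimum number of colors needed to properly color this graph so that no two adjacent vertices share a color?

2

B and H are adjacent, so at least 2 colors are needed.
2 colors suffice: A=2, B=2, C=2, D=2, E=2, F=2, G=2, H=1, I=1, J=1. Each edge has distinct colors on its endpoints.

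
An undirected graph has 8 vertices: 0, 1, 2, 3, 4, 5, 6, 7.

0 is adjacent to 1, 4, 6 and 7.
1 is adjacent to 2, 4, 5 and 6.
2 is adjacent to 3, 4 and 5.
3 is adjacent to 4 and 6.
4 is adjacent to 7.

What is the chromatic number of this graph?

3

0, 4, 7 are pairwise adjacent, so at least 3 colors are needed.
3 colors suffice: color red → {4, 5, 6}; color blue → {1, 3, 7}; color green → {0, 2}. No two adjacent vertices share a color.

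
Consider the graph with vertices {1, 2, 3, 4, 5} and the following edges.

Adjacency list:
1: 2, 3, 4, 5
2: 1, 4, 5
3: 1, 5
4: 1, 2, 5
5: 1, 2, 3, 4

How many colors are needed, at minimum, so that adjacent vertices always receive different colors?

1, 2, 4, 5 form a clique, so at least 4 colors are needed.
4 colors suffice: color red → {1}; color blue → {5}; color green → {3, 4}; color yellow → {2}. Every edge joins two different colors.

4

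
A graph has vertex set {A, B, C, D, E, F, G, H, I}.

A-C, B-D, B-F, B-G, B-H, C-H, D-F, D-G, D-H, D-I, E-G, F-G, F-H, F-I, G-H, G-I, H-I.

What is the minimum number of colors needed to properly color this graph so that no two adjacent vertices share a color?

B, D, F, G, H form a clique, so at least 5 colors are needed.
5 colors suffice: color 1 → {A, E, H}; color 2 → {C, G}; color 3 → {F}; color 4 → {D}; color 5 → {B, I}. Each edge has distinct colors on its endpoints.

5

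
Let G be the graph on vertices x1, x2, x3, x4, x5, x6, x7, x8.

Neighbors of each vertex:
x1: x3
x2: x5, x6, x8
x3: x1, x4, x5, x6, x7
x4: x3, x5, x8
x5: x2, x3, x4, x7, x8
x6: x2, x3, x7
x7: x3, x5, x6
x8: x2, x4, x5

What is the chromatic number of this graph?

x4, x5, x8 are mutually adjacent, so at least 3 colors are needed.
One proper 3-coloring: x1=R, x2=G, x3=B, x4=G, x5=R, x6=R, x7=G, x8=B. No two adjacent vertices share a color.

3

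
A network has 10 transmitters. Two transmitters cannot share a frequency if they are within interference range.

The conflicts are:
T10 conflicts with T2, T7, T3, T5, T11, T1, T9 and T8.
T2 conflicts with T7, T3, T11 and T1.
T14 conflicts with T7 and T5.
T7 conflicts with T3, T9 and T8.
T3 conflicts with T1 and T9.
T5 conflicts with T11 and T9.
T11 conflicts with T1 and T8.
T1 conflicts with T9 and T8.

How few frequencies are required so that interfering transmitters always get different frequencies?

T10, T11, T1, T8 are mutually in conflict, so at least 4 frequencies are needed.
4 frequencies suffice: frequency 1 → {T10, T14}; frequency 2 → {T7, T5, T1}; frequency 3 → {T2, T9, T8}; frequency 4 → {T3, T11}. Every pair that conflicts lands in different frequencies.

4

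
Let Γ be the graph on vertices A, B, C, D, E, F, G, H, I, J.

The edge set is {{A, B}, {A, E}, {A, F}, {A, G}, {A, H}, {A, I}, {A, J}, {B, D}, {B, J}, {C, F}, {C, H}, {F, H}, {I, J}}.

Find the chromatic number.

3

A, F, H are pairwise adjacent, so at least 3 colors are needed.
3 colors suffice: color red → {A, C, D}; color blue → {B, E, G, H, I}; color green → {F, J}. Every edge joins two different colors.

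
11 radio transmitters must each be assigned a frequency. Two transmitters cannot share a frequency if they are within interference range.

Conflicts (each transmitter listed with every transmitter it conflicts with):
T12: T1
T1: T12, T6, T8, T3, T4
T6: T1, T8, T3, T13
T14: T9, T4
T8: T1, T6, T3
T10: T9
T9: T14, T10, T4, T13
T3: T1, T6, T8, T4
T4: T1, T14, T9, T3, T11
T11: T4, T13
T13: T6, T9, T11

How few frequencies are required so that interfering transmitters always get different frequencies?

T1, T6, T8, T3 all conflict with each other, so at least 4 frequencies are needed.
4 frequencies suffice: frequency 1 → {T12, T6, T10, T4}; frequency 2 → {T1, T9, T11}; frequency 3 → {T14, T3, T13}; frequency 4 → {T8}. Each listed conflict is separated.

4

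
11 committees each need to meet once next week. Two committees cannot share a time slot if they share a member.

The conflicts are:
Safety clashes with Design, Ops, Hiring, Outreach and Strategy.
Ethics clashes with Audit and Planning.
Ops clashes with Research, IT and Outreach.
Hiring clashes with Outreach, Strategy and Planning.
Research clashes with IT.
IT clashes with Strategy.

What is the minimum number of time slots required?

3

Safety, Ops, Outreach pairwise conflict, so at least 3 time slots are needed.
3 time slots suffice: Safety=1, Design=2, Ethics=1, Ops=2, Hiring=2, Audit=2, Research=3, IT=1, Outreach=3, Strategy=3, Planning=3. No two conflicting committees share a time slot.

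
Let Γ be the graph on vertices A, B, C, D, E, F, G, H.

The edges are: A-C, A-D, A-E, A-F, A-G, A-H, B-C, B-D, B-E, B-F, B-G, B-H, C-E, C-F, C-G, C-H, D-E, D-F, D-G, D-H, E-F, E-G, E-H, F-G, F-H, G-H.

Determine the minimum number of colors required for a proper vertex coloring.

6

A, C, E, F, G, H form a clique, so at least 6 colors are needed.
One proper 6-coloring: A=5, B=5, C=6, D=6, E=4, F=1, G=3, H=2. No two adjacent vertices share a color.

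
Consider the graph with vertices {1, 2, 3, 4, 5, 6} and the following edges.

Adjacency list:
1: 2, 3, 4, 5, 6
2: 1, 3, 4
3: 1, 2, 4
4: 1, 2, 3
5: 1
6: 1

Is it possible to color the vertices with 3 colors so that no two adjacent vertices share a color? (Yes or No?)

No

1, 2, 3, 4 are pairwise adjacent (a clique of size 4), so at least 4 colors are needed.
So 3 colors are not enough.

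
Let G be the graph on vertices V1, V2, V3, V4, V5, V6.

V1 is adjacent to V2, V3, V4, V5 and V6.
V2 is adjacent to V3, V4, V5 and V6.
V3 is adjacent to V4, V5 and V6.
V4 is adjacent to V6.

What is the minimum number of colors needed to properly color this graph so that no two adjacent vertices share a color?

V1, V2, V3, V4, V6 are mutually adjacent (a clique of size 5), so at least 5 colors are needed.
5 colors suffice: color red → {V2}; color blue → {V3}; color green → {V1}; color yellow → {V4, V5}; color purple → {V6}. Each edge has distinct colors on its endpoints.

5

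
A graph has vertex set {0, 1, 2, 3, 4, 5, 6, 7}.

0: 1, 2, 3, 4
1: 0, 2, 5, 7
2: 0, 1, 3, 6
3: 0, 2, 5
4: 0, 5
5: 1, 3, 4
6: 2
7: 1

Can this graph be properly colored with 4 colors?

Yes

The chromatic number is 3. 0, 1, 2 form a triangle, so at least 3 colors are needed.
3 colors suffice: color red → {2, 5, 7}; color blue → {0, 6}; color green → {1, 3, 4}.
Since 4 ≥ 3, a proper 4-coloring certainly exists.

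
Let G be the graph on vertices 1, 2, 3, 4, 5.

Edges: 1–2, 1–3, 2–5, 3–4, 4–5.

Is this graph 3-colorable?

Yes

The chromatic number is 3. The cycle 1-2-5-4-3-1 has odd length 5, so it cannot be 2-colored; at least 3 colors are needed.
3 colors suffice: color red → {1, 5}; color blue → {2, 4}; color green → {3}.
That is already a proper 3-coloring.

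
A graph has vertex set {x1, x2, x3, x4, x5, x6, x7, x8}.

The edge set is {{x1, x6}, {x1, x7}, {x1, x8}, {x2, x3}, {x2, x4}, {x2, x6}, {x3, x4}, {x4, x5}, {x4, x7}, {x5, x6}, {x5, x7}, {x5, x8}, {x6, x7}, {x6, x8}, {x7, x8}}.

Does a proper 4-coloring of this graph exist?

The chromatic number is 4. x1, x6, x7, x8 are pairwise adjacent (a clique of size 4), so at least 4 colors are needed.
4 colors suffice: color red → {x4, x6}; color blue → {x2, x7}; color green → {x1, x3, x5}; color yellow → {x8}.
That is already a proper 4-coloring.

Yes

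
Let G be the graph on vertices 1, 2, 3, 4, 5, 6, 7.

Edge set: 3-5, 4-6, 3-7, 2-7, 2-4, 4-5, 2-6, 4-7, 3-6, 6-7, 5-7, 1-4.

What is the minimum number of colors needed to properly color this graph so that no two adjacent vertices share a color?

4

2, 4, 6, 7 form a clique, so at least 4 colors are needed.
4 colors suffice: color a → {3, 4}; color b → {1, 7}; color c → {5, 6}; color d → {2}. Each edge has distinct colors on its endpoints.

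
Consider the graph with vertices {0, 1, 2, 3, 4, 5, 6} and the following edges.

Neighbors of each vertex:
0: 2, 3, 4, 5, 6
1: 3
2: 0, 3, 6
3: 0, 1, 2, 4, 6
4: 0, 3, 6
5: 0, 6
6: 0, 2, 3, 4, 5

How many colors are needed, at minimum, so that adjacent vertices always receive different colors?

4

0, 3, 4, 6 form a clique, so at least 4 colors are needed.
4 colors suffice: color a → {1, 6}; color b → {3, 5}; color c → {0}; color d → {2, 4}. Each edge has distinct colors on its endpoints.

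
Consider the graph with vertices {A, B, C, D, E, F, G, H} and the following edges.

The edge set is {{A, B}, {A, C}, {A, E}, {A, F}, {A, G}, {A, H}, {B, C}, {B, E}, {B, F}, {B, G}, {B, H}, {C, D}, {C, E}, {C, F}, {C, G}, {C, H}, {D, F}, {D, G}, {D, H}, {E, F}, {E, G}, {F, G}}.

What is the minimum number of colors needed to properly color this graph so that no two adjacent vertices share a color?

6

A, B, C, E, F, G are pairwise adjacent (a clique of size 6), so at least 6 colors are needed.
6 colors suffice: color 1 → {C}; color 2 → {B, D}; color 3 → {G, H}; color 4 → {A}; color 5 → {F}; color 6 → {E}. Every edge joins two different colors.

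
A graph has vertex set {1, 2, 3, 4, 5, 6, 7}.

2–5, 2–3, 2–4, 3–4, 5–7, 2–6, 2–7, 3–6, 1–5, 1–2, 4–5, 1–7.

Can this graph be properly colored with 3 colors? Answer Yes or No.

No

1, 2, 5, 7 are pairwise adjacent (a clique of size 4), so at least 4 colors are needed.
So 3 colors are not enough.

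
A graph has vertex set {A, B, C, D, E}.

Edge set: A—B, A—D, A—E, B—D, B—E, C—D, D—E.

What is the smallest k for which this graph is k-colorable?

A, B, D, E are pairwise adjacent (a clique of size 4), so at least 4 colors are needed.
4 colors suffice: color 1 → {D}; color 2 → {C, E}; color 3 → {B}; color 4 → {A}. No two adjacent vertices share a color.

4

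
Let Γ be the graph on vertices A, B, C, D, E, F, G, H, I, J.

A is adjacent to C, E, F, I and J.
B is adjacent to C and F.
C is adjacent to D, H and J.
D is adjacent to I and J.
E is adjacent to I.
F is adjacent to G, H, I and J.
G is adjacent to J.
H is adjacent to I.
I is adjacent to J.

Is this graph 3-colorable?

No

A, F, I, J are pairwise adjacent (a clique of size 4), so at least 4 colors are needed.
So 3 colors are not enough.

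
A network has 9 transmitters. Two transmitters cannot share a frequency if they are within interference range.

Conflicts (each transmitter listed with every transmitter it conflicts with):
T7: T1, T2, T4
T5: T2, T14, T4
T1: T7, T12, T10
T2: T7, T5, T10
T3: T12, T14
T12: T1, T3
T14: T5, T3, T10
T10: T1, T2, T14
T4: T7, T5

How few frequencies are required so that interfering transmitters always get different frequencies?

The cycle T1-T10-T14-T3-T12-T1 has odd length 5, so it cannot be 2-colored; at least 3 frequencies are needed.
3 frequencies suffice: frequency 1 → {T1, T2, T14, T4}; frequency 2 → {T7, T5, T3, T10}; frequency 3 → {T12}. Every pair that conflicts lands in different frequencies.

3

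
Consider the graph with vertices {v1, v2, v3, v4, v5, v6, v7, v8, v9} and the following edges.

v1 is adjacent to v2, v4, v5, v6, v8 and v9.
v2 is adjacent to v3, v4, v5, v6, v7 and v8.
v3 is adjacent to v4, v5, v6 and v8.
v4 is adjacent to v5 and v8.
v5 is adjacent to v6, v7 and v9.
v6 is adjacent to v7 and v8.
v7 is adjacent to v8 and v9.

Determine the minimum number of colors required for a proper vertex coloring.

v1, v2, v4, v8 are mutually adjacent (a clique of size 4), so at least 4 colors are needed.
4 colors suffice: color R → {v2, v9}; color B → {v5, v8}; color G → {v1, v3, v7}; color Y → {v4, v6}. Each edge has distinct colors on its endpoints.

4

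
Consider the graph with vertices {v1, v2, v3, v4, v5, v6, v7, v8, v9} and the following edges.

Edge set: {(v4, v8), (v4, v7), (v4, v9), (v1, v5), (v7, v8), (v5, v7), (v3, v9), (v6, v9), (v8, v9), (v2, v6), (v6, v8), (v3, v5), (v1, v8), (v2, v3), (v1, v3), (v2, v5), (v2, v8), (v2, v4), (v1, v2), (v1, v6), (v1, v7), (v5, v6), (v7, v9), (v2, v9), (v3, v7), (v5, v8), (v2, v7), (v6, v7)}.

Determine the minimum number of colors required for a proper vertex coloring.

6

v1, v2, v5, v6, v7, v8 are pairwise adjacent (a clique of size 6), so at least 6 colors are needed.
One proper 6-coloring: v1=4, v2=1, v3=3, v4=5, v5=6, v6=5, v7=2, v8=3, v9=4. No two adjacent vertices share a color.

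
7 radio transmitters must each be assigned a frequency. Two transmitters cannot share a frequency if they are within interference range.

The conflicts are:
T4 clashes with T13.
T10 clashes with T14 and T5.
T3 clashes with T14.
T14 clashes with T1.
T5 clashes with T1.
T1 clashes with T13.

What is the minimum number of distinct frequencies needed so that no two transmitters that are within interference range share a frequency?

2

T4 and T13 conflict, so at least 2 frequencies are needed.
2 frequencies suffice: T4=2, T10=2, T3=2, T14=1, T5=1, T1=2, T13=1. Every pair that conflicts lands in different frequencies.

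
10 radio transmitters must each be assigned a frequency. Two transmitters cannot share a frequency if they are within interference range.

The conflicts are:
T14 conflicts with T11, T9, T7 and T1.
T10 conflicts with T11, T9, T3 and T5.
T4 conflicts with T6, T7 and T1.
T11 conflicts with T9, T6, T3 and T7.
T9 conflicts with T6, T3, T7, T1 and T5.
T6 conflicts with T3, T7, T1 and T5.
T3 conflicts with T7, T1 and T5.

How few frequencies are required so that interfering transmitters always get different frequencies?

T11, T9, T6, T3, T7 all conflict with each other, so at least 5 frequencies are needed.
5 frequencies suffice: frequency 1 → {T4, T9}; frequency 2 → {T14, T10, T6}; frequency 3 → {T3}; frequency 4 → {T11, T1, T5}; frequency 5 → {T7}. No two conflicting transmitters share a frequency.

5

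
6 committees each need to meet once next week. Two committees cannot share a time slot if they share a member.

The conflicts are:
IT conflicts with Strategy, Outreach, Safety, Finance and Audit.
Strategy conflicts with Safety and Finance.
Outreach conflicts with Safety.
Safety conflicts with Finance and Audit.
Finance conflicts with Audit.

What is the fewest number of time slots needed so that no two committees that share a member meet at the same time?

4

IT, Strategy, Safety, Finance are mutually in conflict, so at least 4 time slots are needed.
4 time slots suffice: time slot 1 → {Safety}; time slot 2 → {IT}; time slot 3 → {Outreach, Finance}; time slot 4 → {Strategy, Audit}. Every pair that conflicts lands in different time slots.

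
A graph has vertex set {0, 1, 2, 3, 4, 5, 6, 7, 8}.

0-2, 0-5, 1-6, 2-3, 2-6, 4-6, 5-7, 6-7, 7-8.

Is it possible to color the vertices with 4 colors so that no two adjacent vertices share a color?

Yes

The chromatic number is 3. The cycle 0-5-7-6-2-0 has odd length 5, so it cannot be 2-colored; at least 3 colors are needed.
A valid assignment using 3 colors: 0=green, 1=blue, 2=blue, 3=red, 4=blue, 5=red, 6=red, 7=blue, 8=red.
Since 4 ≥ 3, a proper 4-coloring certainly exists.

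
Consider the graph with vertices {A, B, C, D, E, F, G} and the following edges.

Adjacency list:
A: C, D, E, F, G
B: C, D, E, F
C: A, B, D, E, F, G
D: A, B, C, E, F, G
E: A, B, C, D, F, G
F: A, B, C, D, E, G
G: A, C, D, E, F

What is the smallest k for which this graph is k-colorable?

6

A, C, D, E, F, G are mutually adjacent (a clique of size 6), so at least 6 colors are needed.
6 colors suffice: color 1 → {F}; color 2 → {E}; color 3 → {D}; color 4 → {C}; color 5 → {A, B}; color 6 → {G}. No two adjacent vertices share a color.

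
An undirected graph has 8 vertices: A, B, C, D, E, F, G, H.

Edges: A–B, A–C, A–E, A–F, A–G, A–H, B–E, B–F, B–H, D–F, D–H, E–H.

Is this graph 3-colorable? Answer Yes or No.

A, B, E, H are pairwise adjacent (a clique of size 4), so at least 4 colors are needed.
So 3 colors are not enough.

No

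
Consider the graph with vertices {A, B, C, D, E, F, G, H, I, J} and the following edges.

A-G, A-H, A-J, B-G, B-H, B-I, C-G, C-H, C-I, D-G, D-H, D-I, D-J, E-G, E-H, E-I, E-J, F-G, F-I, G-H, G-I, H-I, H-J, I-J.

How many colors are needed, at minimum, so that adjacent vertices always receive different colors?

D, H, I, J are mutually adjacent (a clique of size 4), so at least 4 colors are needed.
4 colors suffice: color 1 → {G, J}; color 2 → {A, I}; color 3 → {F, H}; color 4 → {B, C, D, E}. No two adjacent vertices share a color.

4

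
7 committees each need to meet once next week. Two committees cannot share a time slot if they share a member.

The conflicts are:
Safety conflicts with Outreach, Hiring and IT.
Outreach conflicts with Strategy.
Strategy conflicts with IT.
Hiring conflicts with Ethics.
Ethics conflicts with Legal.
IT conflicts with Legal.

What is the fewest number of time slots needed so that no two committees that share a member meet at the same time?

3

The cycle Legal-IT-Safety-Hiring-Ethics-Legal has odd length 5, so it cannot be 2-colored; at least 3 time slots are needed.
A valid assignment using 3 time slots: Safety=1, Outreach=2, Strategy=1, Hiring=2, Ethics=1, IT=2, Legal=3. Each listed conflict is separated.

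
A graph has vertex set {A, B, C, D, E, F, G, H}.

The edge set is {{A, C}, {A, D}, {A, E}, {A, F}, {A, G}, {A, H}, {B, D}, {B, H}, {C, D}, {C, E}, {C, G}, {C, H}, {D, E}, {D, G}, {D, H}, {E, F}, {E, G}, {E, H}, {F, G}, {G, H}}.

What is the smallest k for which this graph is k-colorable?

6

A, C, D, E, G, H form a clique, so at least 6 colors are needed.
One proper 6-coloring: A=4, B=2, C=6, D=1, E=2, F=1, G=5, H=3. Every edge joins two different colors.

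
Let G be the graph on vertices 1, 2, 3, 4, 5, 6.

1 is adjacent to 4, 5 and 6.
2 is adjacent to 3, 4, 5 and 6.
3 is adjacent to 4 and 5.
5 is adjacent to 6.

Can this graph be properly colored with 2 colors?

2, 5, 6 are mutually adjacent, so at least 3 colors are needed.
So 2 colors are not enough.

No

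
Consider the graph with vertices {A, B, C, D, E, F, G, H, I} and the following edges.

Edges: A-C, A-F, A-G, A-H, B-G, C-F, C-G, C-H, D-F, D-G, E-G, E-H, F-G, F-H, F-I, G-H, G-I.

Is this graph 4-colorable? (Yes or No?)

No

A, C, F, G, H form a clique, so at least 5 colors are needed.
So 4 colors are not enough.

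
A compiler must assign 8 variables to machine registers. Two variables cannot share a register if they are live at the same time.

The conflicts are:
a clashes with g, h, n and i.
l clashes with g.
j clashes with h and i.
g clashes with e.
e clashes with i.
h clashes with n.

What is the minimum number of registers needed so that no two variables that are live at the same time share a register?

a, h, n pairwise conflict, so at least 3 registers are needed.
Using 3 registers: a=1, l=1, j=1, g=2, e=1, h=2, n=3, i=2. Every pair that conflicts lands in different registers.

3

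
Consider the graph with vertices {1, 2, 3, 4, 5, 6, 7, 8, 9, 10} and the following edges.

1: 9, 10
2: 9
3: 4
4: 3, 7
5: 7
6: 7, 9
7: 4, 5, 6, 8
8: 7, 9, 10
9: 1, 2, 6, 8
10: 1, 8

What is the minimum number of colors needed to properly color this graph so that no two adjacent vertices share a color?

4 and 7 are adjacent, so at least 2 colors are needed.
One proper 2-coloring: 1=b, 2=b, 3=a, 4=b, 5=b, 6=b, 7=a, 8=b, 9=a, 10=a. No two adjacent vertices share a color.

2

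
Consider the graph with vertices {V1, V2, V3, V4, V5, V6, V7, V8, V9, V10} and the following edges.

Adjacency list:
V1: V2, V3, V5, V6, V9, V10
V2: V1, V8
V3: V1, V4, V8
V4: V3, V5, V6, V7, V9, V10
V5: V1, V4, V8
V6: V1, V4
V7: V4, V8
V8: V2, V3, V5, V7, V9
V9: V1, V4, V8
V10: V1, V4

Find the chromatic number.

V1 and V2 are adjacent, so at least 2 colors are needed.
One proper 2-coloring: V1=1, V2=2, V3=2, V4=1, V5=2, V6=2, V7=2, V8=1, V9=2, V10=2. Every edge joins two different colors.

2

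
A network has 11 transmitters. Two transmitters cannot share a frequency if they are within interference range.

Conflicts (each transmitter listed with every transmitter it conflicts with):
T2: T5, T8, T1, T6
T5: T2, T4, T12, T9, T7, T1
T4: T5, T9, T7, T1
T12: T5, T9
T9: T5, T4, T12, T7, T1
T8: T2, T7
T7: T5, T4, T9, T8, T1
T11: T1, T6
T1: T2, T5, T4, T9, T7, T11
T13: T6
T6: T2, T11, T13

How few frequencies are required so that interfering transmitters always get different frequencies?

5

T5, T4, T9, T7, T1 pairwise conflict, so at least 5 frequencies are needed.
Using 5 frequencies: T2=3, T5=2, T4=5, T12=1, T9=4, T8=1, T7=3, T11=2, T1=1, T13=2, T6=1. No two conflicting transmitters share a frequency.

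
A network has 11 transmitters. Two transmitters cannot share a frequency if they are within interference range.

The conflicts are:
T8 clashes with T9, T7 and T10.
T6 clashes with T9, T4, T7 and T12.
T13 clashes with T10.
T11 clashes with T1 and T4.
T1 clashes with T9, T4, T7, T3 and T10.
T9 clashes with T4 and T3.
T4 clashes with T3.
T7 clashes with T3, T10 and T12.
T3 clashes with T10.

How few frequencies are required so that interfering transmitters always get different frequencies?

T1, T7, T3, T10 are mutually in conflict, so at least 4 frequencies are needed.
4 frequencies suffice: T8=2, T6=2, T13=1, T11=3, T1=2, T9=3, T4=1, T7=1, T3=4, T10=3, T12=3. No two conflicting transmitters share a frequency.

4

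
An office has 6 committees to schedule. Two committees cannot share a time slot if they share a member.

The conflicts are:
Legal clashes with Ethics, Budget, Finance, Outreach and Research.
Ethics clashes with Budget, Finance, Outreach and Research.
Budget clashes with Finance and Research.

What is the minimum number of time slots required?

Legal, Ethics, Budget, Research all conflict with each other, so at least 4 time slots are needed.
4 time slots suffice: time slot 1 → {Legal}; time slot 2 → {Ethics}; time slot 3 → {Budget, Outreach}; time slot 4 → {Finance, Research}. Every pair that conflicts lands in different time slots.

4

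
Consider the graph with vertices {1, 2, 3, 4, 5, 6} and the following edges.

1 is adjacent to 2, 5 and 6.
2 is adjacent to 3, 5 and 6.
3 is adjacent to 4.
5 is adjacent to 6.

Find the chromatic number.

1, 2, 5, 6 form a clique, so at least 4 colors are needed.
4 colors suffice: color a → {2, 4}; color b → {3, 6}; color c → {5}; color d → {1}. Every edge joins two different colors.

4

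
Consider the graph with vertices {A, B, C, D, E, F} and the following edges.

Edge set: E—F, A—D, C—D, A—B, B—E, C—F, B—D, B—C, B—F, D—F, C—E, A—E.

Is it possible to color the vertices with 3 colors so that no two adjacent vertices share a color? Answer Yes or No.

B, C, E, F are pairwise adjacent (a clique of size 4), so at least 4 colors are needed.
So 3 colors are not enough.

No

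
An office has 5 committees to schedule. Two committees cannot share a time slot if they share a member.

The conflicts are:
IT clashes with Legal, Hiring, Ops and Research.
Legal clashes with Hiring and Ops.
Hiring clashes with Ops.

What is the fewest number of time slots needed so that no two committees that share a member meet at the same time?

IT, Legal, Hiring, Ops are mutually in conflict, so at least 4 time slots are needed.
A valid assignment using 4 time slots: IT=1, Legal=3, Hiring=2, Ops=4, Research=2. Each listed conflict is separated.

4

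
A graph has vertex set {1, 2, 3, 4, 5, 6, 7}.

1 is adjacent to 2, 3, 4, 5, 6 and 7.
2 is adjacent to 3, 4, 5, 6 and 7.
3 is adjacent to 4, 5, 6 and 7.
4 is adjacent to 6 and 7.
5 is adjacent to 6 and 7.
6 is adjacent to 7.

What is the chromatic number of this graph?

6

1, 2, 3, 5, 6, 7 are pairwise adjacent (a clique of size 6), so at least 6 colors are needed.
A valid assignment using 6 colors: 1=blue, 2=green, 3=yellow, 4=orange, 5=orange, 6=red, 7=purple. No two adjacent vertices share a color.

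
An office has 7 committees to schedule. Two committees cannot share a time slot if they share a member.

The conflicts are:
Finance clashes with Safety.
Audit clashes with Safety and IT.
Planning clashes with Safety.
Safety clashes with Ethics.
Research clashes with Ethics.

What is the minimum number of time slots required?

2

Audit and Safety conflict, so at least 2 time slots are needed.
Using 2 time slots: Finance=2, Audit=2, Planning=2, Safety=1, Research=1, Ethics=2, IT=1. Every pair that conflicts lands in different time slots.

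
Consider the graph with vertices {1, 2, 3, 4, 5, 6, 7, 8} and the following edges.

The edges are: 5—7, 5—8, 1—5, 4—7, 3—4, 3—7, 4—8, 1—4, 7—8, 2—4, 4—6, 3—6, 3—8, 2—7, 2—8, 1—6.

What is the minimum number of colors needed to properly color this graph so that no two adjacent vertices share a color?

4

2, 4, 7, 8 form a clique, so at least 4 colors are needed.
4 colors suffice: color a → {4, 5}; color b → {1, 8}; color c → {6, 7}; color d → {2, 3}. No two adjacent vertices share a color.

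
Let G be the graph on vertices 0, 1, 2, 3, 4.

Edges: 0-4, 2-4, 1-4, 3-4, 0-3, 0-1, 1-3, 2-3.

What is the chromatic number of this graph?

0, 1, 3, 4 form a clique, so at least 4 colors are needed.
A valid assignment using 4 colors: 0=c, 1=d, 2=c, 3=a, 4=b. Every edge joins two different colors.

4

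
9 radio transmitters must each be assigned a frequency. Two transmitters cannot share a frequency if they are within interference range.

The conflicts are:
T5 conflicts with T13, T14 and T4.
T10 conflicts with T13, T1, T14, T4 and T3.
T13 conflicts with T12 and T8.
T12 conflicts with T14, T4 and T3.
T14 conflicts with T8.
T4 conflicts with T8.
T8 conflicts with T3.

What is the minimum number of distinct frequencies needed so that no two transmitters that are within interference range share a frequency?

2

T10 and T1 conflict, so at least 2 frequencies are needed.
2 frequencies suffice: frequency 1 → {T5, T10, T12, T8}; frequency 2 → {T13, T1, T14, T4, T3}. Every pair that conflicts lands in different frequencies.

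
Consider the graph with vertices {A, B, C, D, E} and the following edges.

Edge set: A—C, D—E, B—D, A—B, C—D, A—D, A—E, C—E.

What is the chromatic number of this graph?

A, C, D, E are pairwise adjacent (a clique of size 4), so at least 4 colors are needed.
One proper 4-coloring: A=1, B=3, C=3, D=2, E=4. Every edge joins two different colors.

4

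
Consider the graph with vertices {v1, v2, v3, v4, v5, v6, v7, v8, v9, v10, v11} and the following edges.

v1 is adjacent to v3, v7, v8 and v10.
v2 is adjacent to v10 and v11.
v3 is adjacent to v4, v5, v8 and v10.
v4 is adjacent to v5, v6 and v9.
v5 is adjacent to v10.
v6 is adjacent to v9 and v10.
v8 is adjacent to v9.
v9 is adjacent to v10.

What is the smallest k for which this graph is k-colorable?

3

v3, v5, v10 are mutually adjacent, so at least 3 colors are needed.
One proper 3-coloring: v1=3, v2=2, v3=2, v4=1, v5=3, v6=3, v7=1, v8=1, v9=2, v10=1, v11=1. Every edge joins two different colors.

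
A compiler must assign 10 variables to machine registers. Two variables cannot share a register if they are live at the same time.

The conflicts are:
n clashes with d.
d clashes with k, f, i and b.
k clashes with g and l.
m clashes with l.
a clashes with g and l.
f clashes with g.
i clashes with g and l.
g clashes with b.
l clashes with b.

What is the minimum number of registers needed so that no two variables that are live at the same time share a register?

n and d conflict, so at least 2 registers are needed.
2 registers suffice: n=2, d=1, k=2, m=2, a=2, f=2, i=2, g=1, l=1, b=2. Each listed conflict is separated.

2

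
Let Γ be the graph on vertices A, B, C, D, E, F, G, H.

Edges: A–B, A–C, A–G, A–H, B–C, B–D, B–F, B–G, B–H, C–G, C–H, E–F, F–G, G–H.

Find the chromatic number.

5

A, B, C, G, H are mutually adjacent (a clique of size 5), so at least 5 colors are needed.
5 colors suffice: color red → {B, E}; color blue → {D, G}; color green → {A, F}; color yellow → {H}; color purple → {C}. Every edge joins two different colors.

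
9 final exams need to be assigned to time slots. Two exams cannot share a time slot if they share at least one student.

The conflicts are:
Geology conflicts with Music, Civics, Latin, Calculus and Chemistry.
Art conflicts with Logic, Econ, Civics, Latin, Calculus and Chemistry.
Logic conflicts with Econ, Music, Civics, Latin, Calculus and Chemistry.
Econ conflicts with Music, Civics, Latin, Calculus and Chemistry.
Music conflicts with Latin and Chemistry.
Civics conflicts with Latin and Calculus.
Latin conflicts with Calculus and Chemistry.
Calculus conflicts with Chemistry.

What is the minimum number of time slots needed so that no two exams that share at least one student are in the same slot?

Art, Logic, Econ, Civics, Latin, Calculus pairwise conflict, so at least 6 time slots are needed.
6 time slots suffice: time slot 1 → {Latin}; time slot 2 → {Music, Calculus}; time slot 3 → {Civics, Chemistry}; time slot 4 → {Geology, Logic}; time slot 5 → {Econ}; time slot 6 → {Art}. Every pair that conflicts lands in different time slots.

6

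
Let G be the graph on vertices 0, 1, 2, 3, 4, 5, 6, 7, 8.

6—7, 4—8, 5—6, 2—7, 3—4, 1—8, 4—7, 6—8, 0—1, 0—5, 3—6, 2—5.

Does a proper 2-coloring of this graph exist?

The cycle 1-0-5-6-8-1 has odd length 5, so it cannot be 2-colored; at least 3 colors are needed.
So 2 colors are not enough.

No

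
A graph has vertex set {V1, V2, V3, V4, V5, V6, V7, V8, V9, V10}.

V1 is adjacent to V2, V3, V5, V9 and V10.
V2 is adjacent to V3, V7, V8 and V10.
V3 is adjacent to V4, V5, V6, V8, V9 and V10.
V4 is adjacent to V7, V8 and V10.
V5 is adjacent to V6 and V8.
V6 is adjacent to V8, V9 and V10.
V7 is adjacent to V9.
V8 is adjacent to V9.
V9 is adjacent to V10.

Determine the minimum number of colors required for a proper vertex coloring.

4

V3, V5, V6, V8 are mutually adjacent (a clique of size 4), so at least 4 colors are needed.
A valid assignment using 4 colors: V1=Y, V2=G, V3=R, V4=G, V5=G, V6=Y, V7=R, V8=B, V9=G, V10=B. No two adjacent vertices share a color.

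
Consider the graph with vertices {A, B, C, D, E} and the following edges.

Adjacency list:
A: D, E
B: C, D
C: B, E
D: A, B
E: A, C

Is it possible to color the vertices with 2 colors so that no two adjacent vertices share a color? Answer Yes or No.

The cycle C-E-A-D-B-C has odd length 5, so it cannot be 2-colored; at least 3 colors are needed.
So 2 colors are not enough.

No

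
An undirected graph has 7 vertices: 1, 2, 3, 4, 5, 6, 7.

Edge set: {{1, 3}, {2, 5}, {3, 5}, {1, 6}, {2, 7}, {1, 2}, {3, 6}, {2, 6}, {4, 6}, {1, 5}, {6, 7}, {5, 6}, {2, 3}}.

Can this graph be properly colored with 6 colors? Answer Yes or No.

Yes

The chromatic number is 5. 1, 2, 3, 5, 6 are pairwise adjacent (a clique of size 5), so at least 5 colors are needed.
5 colors suffice: color a → {6}; color b → {2, 4}; color c → {5, 7}; color d → {1}; color e → {3}.
Since 6 ≥ 5, a proper 6-coloring certainly exists.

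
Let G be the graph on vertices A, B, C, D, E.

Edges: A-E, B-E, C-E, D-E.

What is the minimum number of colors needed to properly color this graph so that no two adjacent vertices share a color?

2

C and E are adjacent, so at least 2 colors are needed.
One proper 2-coloring: A=2, B=2, C=2, D=2, E=1. Every edge joins two different colors.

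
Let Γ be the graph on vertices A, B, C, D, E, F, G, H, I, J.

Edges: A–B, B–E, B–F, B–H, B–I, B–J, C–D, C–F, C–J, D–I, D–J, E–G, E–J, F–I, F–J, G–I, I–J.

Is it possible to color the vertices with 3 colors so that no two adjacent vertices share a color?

B, F, I, J form a clique, so at least 4 colors are needed.
So 3 colors are not enough.

No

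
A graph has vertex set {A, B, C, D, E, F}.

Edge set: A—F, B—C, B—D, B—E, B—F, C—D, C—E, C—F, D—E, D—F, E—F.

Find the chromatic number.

5

B, C, D, E, F are pairwise adjacent (a clique of size 5), so at least 5 colors are needed.
One proper 5-coloring: A=2, B=4, C=5, D=2, E=3, F=1. Each edge has distinct colors on its endpoints.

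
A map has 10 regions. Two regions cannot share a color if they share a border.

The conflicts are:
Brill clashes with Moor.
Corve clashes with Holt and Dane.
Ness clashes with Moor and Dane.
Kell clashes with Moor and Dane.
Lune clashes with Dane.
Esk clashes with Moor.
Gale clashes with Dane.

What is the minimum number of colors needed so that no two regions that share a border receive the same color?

2

Ness and Moor conflict, so at least 2 colors are needed.
2 colors suffice: Brill=2, Corve=2, Ness=2, Kell=2, Lune=2, Esk=2, Holt=1, Moor=1, Gale=2, Dane=1. Every pair that conflicts lands in different colors.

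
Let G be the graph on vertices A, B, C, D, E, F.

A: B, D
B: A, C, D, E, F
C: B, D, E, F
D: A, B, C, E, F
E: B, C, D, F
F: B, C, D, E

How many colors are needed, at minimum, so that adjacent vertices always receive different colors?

B, C, D, E, F are pairwise adjacent (a clique of size 5), so at least 5 colors are needed.
5 colors suffice: color 1 → {B}; color 2 → {D}; color 3 → {A, E}; color 4 → {F}; color 5 → {C}. Each edge has distinct colors on its endpoints.

5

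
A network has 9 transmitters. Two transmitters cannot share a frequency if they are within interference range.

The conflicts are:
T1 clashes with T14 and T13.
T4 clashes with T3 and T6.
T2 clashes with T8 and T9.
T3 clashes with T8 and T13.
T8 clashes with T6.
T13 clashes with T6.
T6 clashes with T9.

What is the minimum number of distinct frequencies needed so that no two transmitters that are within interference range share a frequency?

T2 and T8 conflict, so at least 2 frequencies are needed.
2 frequencies suffice: frequency 1 → {T1, T2, T3, T6}; frequency 2 → {T4, T8, T14, T13, T9}. Each listed conflict is separated.

2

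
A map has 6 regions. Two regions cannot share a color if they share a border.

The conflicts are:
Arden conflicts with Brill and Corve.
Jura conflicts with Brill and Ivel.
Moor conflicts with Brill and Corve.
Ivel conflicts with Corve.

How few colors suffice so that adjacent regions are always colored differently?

The cycle Ivel-Corve-Arden-Brill-Jura-Ivel has odd length 5, so it cannot be 2-colored; at least 3 colors are needed.
3 colors suffice: color 1 → {Brill, Corve}; color 2 → {Arden, Jura, Moor}; color 3 → {Ivel}. Each listed conflict is separated.

3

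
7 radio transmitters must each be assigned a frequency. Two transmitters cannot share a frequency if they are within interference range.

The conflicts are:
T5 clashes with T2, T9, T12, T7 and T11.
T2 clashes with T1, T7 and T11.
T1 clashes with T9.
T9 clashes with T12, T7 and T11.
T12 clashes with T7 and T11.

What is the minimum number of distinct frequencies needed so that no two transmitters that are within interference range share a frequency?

4

T5, T9, T12, T7 all conflict with each other, so at least 4 frequencies are needed.
Using 4 frequencies: T5=2, T2=1, T1=2, T9=1, T12=4, T7=3, T11=3. No two conflicting transmitters share a frequency.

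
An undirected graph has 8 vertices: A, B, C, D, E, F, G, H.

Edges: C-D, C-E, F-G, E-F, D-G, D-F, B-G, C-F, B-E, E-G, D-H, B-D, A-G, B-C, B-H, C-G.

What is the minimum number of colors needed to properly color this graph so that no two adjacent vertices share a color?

C, E, F, G are mutually adjacent (a clique of size 4), so at least 4 colors are needed.
One proper 4-coloring: A=2, B=3, C=2, D=4, E=4, F=3, G=1, H=1. Every edge joins two different colors.

4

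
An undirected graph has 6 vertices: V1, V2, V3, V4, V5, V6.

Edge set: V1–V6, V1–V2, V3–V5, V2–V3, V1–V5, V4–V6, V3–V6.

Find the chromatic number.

2

V1 and V2 are adjacent, so at least 2 colors are needed.
2 colors suffice: color 1 → {V1, V3, V4}; color 2 → {V2, V5, V6}. Each edge has distinct colors on its endpoints.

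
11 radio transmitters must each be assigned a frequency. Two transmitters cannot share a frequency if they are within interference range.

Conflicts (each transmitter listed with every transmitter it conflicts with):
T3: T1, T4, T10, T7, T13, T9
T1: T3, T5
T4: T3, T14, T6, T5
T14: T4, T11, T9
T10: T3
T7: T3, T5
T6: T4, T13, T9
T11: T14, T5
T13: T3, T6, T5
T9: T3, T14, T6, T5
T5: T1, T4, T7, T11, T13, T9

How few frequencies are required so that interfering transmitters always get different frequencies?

2

T3 and T10 conflict, so at least 2 frequencies are needed.
Using 2 frequencies: T3=1, T1=2, T4=2, T14=1, T10=2, T7=2, T6=1, T11=2, T13=2, T9=2, T5=1. No two conflicting transmitters share a frequency.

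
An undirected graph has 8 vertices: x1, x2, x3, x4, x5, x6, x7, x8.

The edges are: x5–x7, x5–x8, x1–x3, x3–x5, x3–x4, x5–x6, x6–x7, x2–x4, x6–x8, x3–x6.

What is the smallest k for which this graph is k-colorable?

x5, x6, x8 are mutually adjacent, so at least 3 colors are needed.
3 colors suffice: color 1 → {x1, x4, x6}; color 2 → {x2, x5}; color 3 → {x3, x7, x8}. Every edge joins two different colors.

3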